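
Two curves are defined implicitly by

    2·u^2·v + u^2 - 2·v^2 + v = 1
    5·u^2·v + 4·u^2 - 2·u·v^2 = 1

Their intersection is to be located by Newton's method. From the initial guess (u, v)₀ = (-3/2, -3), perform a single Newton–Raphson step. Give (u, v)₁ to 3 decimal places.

(-0.943, -1.577)

At (-3/2, -3): F = (-33.250, 1.250).
Jacobian J = [[4·u·v + 2·u, 2·u^2 - 4·v + 1], [10·u·v + 8·u - 2·v^2, 5·u^2 - 4·u·v]].
At the point, J = [[15.000, 17.500], [15.000, -6.750]] (det J = -363.750).
Solving J·Δ = −F gives Δ = (0.557, 1.423).
Then the next iterate is (u, v)₁ = (-0.943, -1.577).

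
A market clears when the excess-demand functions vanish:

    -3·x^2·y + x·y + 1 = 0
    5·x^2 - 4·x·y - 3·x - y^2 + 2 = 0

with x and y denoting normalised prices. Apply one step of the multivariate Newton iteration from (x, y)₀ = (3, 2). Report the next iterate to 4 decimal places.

(2.0080, 1.4470)

At (3, 2): F = (-47.0000, 10.0000).
Jacobian J = [[-6·x·y + y, -3·x^2 + x], [10·x - 4·y - 3, -4·x - 2·y]].
At the point, J = [[-34.0000, -24.0000], [19.0000, -16.0000]] (det J = 1000.0000).
Solving J·Δ = −F gives Δ = (-0.9920, -0.5530).
Then the next iterate is (x, y)₁ = (2.0080, 1.4470).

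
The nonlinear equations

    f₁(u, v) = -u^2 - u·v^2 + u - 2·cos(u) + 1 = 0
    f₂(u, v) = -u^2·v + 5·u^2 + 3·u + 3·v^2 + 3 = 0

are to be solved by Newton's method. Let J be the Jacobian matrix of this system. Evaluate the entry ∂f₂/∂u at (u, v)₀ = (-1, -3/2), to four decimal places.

∂f₂/∂u = -2·u·v + 10·u + 3.
At (-1, -3/2) this is -10.0000.

-10.0000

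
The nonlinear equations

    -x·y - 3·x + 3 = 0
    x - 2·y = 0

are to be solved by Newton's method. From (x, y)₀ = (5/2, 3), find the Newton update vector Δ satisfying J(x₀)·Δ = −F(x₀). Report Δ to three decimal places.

At (5/2, 3): F = (-12.000, -3.500).
Jacobian J = [[-y - 3, -x], [1, -2]].
At the point, J = [[-6.000, -2.500], [1.000, -2.000]] (det J = 14.500).
Solving J·Δ = −F gives Δ = (-1.052, -2.276).

(-1.052, -2.276)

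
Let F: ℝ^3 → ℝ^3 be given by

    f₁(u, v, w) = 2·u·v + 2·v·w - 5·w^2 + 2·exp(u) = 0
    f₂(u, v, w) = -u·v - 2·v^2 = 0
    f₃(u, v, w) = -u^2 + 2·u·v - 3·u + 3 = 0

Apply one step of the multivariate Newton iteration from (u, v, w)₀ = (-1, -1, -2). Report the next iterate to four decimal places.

(1.2308, -0.8462, -1.0551)

At (-1, -1, -2): F = (-13.264241, -3.0000, 7.0000).
Jacobian J = [[2·v + 2·exp(u), 2·u + 2·w, 2·v - 10·w], [-v, -u - 4·v, 0], [-2·u + 2·v - 3, 2·u, 0]].
At the point, J = [[-1.264241, -6.0000, 18.0000], [1.0000, 5.0000, 0.0000], [-3.0000, -2.0000, 0.0000]] (det J = 234.0000).
Solving J·Δ = −F gives Δ = (2.2308, 0.1538, 0.9449).
Then the next iterate is (u, v, w)₁ = (1.2308, -0.8462, -1.0551).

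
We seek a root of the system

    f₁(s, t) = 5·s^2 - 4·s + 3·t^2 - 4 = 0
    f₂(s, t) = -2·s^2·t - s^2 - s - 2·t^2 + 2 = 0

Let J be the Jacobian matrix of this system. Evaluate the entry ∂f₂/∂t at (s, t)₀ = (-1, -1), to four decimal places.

∂f₂/∂t = -2·s^2 - 4·t.
At (-1, -1) this is 2.0000.

2.0000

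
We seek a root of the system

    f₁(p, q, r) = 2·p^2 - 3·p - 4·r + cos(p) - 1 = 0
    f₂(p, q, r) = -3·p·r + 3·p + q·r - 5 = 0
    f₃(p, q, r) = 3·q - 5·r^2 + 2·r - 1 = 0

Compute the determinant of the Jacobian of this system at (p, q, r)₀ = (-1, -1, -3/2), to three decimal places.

103.994

J = [[4·p - sin(p) - 3, 0, -4], [-3·r + 3, r, -3·p + q], [0, 3, -10·r + 2]].
At the point, J = [[-6.15853, 0.000, -4.000], [7.500, -1.500, 2.000], [0.000, 3.000, 17.000]].
det J = 103.994.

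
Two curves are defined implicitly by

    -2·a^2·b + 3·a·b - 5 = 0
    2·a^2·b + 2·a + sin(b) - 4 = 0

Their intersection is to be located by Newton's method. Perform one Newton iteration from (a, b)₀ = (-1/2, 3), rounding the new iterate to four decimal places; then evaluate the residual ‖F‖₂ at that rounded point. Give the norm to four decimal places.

At (-1/2, 3): F = (-11.0000, -3.358880).
Jacobian J = [[-4·a·b + 3·b, -2·a^2 + 3·a], [4·a·b + 2, 2·a^2 + cos(b)]].
At the point, J = [[15.0000, -2.0000], [-4.0000, -0.489992]] (det J = -15.349887).
Solving J·Δ = −F gives Δ = (-0.0865, -6.1488).
Then the next iterate is (a, b)₁ = (-0.5865, -3.1488).
Re-evaluating at (-0.5865, -3.1488): F = (2.706576, -7.332055), so ‖F‖₂ = 7.8157.

7.8157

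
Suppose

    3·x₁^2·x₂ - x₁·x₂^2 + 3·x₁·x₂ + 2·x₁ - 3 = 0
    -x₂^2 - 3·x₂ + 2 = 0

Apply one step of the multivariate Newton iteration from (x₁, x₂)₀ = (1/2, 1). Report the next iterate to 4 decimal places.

At (1/2, 1): F = (-0.2500, -2.0000).
Jacobian J = [[6·x₁·x₂ - x₂^2 + 3·x₂ + 2, 3·x₁^2 - 2·x₁·x₂ + 3·x₁], [0, -2·x₂ - 3]].
At the point, J = [[7.0000, 1.2500], [0.0000, -5.0000]] (det J = -35.0000).
Solving J·Δ = −F gives Δ = (0.1071, -0.4000).
Then the next iterate is (x₁, x₂)₁ = (0.6071, 0.6000).

(0.6071, 0.6000)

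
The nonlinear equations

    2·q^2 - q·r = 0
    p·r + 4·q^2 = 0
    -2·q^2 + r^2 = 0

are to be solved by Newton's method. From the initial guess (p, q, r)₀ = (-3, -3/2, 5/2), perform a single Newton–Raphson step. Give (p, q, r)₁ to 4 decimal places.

At (-3, -3/2, 5/2): F = (8.2500, 1.5000, 1.7500).
Jacobian J = [[0, 4·q - r, -q], [r, 8·q, p], [0, -4·q, 2·r]].
At the point, J = [[0.0000, -8.5000, 1.5000], [2.5000, -12.0000, -3.0000], [0.0000, 6.0000, 5.0000]] (det J = 128.7500).
Solving J·Δ = −F gives Δ = (1.5000, 0.7500, -1.2500).
Then the next iterate is (p, q, r)₁ = (-1.5000, -0.7500, 1.2500).

(-1.5000, -0.7500, 1.2500)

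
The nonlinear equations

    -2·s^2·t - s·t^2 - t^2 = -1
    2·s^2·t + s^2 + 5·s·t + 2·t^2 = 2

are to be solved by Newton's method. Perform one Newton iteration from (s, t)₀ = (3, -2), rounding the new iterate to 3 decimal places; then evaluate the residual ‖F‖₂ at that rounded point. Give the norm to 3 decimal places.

16.139

At (3, -2): F = (21.000, -51.000).
Jacobian J = [[-4·s·t - t^2, -2·s^2 - 2·s·t - 2·t], [4·s·t + 2·s + 5·t, 2·s^2 + 5·s + 4·t]].
At the point, J = [[20.000, -2.000], [-28.000, 25.000]] (det J = 444.000).
Solving J·Δ = −F gives Δ = (-0.953, 0.973).
Then the next iterate is (s, t)₁ = (2.047, -1.027).
Re-evaluating at (2.047, -1.027): F = (6.39293, -14.81837), so ‖F‖₂ = 16.139.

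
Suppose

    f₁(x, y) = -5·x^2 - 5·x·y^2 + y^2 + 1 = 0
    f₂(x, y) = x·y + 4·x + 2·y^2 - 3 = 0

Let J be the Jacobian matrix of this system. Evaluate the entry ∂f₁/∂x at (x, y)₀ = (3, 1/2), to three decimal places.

∂f₁/∂x = -10·x - 5·y^2.
At (3, 1/2) this is -31.250.

-31.250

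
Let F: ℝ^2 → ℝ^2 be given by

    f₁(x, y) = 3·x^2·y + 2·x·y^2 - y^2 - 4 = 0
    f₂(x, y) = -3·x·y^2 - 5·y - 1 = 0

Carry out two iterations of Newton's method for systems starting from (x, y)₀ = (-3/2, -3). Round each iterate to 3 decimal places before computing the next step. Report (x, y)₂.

At (-3/2, -3): F = (-60.250, 54.500).
Jacobian J = [[6·x·y + 2·y^2, 3·x^2 + 4·x·y - 2·y], [-3·y^2, -6·x·y - 5]].
At the point, J = [[45.000, 30.750], [-27.000, -32.000]] (det J = -609.750).
Solving J·Δ = −F gives Δ = (0.413, 1.354).
Then the next iterate is (x, y)₁ = (-1.087, -1.646).
Round to (-1.087, -1.646) and repeat: F = (-18.43396, 16.06508), J = [[16.15384, 13.99351], [-8.12795, -15.73521]].
Δ = (0.465, 0.781), so (x, y)₂ = (-0.622, -0.865).

(-0.622, -0.865)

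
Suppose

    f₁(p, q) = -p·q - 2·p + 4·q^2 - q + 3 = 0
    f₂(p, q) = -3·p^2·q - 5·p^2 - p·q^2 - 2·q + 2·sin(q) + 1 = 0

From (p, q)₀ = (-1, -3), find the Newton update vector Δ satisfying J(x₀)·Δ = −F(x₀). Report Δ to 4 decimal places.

(-0.1400, 1.7025)

At (-1, -3): F = (41.0000, 19.717760).
Jacobian J = [[-q - 2, -p + 8·q - 1], [-6·p·q - 10·p - q^2, -3·p^2 - 2·p·q + 2·cos(q) - 2]].
At the point, J = [[1.0000, -24.0000], [-17.0000, -12.979985]] (det J = -420.979985).
Solving J·Δ = −F gives Δ = (-0.1400, 1.7025).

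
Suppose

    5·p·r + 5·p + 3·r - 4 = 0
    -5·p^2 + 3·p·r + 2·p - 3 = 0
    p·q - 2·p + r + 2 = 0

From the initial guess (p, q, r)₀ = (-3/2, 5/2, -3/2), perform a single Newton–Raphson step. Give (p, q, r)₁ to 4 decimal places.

(-1.1167, 1.6154, -2.7685)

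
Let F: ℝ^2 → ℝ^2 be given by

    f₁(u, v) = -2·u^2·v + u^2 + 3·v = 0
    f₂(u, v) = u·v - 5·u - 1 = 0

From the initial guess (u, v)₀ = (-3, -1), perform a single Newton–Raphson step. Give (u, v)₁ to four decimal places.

At (-3, -1): F = (24.0000, 17.0000).
Jacobian J = [[-4·u·v + 2·u, -2·u^2 + 3], [v - 5, u]].
At the point, J = [[-18.0000, -15.0000], [-6.0000, -3.0000]] (det J = -36.0000).
Solving J·Δ = −F gives Δ = (5.0833, -4.5000).
Then the next iterate is (u, v)₁ = (2.0833, -5.5000).

(2.0833, -5.5000)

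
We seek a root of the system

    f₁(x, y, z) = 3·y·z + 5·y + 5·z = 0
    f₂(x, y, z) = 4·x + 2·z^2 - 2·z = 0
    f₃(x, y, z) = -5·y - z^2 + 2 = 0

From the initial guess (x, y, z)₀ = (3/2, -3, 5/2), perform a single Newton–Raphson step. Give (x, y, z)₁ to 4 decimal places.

At (3/2, -3, 5/2): F = (-25.0000, 13.5000, 10.7500).
Jacobian J = [[0, 3·z + 5, 3·y + 5], [4, 0, 4·z - 2], [0, -5, -2·z]].
At the point, J = [[0.0000, 12.5000, -4.0000], [4.0000, 0.0000, 8.0000], [0.0000, -5.0000, -5.0000]] (det J = 330.0000).
Solving J·Δ = −F gives Δ = (-3.6023, 2.0364, 0.1136).
Then the next iterate is (x, y, z)₁ = (-2.1023, -0.9636, 2.6136).

(-2.1023, -0.9636, 2.6136)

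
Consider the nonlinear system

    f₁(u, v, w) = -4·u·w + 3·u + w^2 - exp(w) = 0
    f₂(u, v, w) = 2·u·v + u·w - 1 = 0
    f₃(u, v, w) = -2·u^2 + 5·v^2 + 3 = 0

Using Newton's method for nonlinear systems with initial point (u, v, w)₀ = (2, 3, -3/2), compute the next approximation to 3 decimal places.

At (2, 3, -3/2): F = (20.02687, 8.000, 40.000).
Jacobian J = [[-4·w + 3, 0, -4·u + 2·w - exp(w)], [2·v + w, 2·u, u], [-4·u, 10·v, 0]].
At the point, J = [[9.000, 0.000, -11.22313], [4.500, 4.000, 2.000], [-8.000, 30.000, 0.000]] (det J = -2414.26274).
Solving J·Δ = −F gives Δ = (-0.870, -1.565, 1.087).
Then the next iterate is (u, v, w)₁ = (1.130, 1.435, -0.413).

(1.130, 1.435, -0.413)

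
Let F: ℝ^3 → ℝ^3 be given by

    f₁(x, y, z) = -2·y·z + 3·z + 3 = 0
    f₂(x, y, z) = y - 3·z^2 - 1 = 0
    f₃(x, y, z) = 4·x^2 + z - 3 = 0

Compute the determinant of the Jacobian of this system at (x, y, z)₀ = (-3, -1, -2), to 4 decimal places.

-1032.0000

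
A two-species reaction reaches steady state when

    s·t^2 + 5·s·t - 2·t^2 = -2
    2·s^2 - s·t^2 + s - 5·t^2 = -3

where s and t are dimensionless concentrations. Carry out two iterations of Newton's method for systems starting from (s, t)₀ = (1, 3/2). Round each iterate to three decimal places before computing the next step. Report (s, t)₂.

(-0.060, 0.777)

At (1, 3/2): F = (7.250, -7.500).
Jacobian J = [[t^2 + 5·t, 2·s·t + 5·s - 4·t], [4·s - t^2 + 1, -2·s·t - 10·t]].
At the point, J = [[9.750, 2.000], [2.750, -18.000]] (det J = -181.000).
Solving J·Δ = −F gives Δ = (-0.638, -0.514).
Then the next iterate is (s, t)₁ = (0.362, 0.986).
Round to (0.362, 0.986) and repeat: F = (2.19220, -1.58883), J = [[5.90220, -1.42014], [1.47580, -10.57386]].
Δ = (-0.422, -0.209), so (s, t)₂ = (-0.060, 0.777).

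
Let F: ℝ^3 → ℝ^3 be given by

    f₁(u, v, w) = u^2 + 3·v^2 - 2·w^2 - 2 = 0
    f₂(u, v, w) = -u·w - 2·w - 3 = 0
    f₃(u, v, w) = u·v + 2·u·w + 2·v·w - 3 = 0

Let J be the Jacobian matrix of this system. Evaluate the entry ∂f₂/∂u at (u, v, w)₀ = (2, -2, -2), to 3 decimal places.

2.000

∂f₂/∂u = -w.
At (2, -2, -2) this is 2.000.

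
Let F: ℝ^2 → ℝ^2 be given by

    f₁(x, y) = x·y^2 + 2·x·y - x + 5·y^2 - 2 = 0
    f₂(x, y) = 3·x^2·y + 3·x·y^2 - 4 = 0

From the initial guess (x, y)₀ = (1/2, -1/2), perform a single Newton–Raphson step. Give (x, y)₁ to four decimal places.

(-7.6364, 2.3030)

At (1/2, -1/2): F = (-1.6250, -4.0000).
Jacobian J = [[y^2 + 2·y - 1, 2·x·y + 2·x + 10·y], [6·x·y + 3·y^2, 3·x^2 + 6·x·y]].
At the point, J = [[-1.7500, -4.5000], [-0.7500, -0.7500]] (det J = -2.0625).
Solving J·Δ = −F gives Δ = (-8.1364, 2.8030).
Then the next iterate is (x, y)₁ = (-7.6364, 2.3030).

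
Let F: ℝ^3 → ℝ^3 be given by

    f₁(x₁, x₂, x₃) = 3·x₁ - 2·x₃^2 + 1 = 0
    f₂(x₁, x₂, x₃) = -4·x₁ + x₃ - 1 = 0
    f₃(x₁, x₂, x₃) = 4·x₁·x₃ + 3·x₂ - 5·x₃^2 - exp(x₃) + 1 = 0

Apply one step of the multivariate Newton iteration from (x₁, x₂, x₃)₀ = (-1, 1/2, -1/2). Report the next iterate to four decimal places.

(-0.3182, 0.0436, -0.2727)

At (-1, 1/2, -1/2): F = (-2.5000, 2.5000, 2.643469).
Jacobian J = [[3, 0, -4·x₃], [-4, 0, 1], [4·x₃, 3, 4·x₁ - 10·x₃ - exp(x₃)]].
At the point, J = [[3.0000, 0.0000, 2.0000], [-4.0000, 0.0000, 1.0000], [-2.0000, 3.0000, 0.393469]] (det J = -33.0000).
Solving J·Δ = −F gives Δ = (0.6818, -0.4564, 0.2273).
Then the next iterate is (x₁, x₂, x₃)₁ = (-0.3182, 0.0436, -0.2727).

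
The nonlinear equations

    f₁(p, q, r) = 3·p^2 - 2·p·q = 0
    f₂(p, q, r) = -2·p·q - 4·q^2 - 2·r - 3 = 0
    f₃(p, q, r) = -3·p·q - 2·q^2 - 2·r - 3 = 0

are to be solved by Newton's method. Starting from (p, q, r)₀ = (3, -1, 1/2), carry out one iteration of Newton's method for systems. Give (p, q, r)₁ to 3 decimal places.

At (3, -1, 1/2): F = (33.000, -2.000, 3.000).
Jacobian J = [[6·p - 2·q, -2·p, 0], [-2·q, -2·p - 8·q, -2], [-3·q, -3·p - 4·q, -2]].
At the point, J = [[20.000, -6.000, 0.000], [2.000, 2.000, -2.000], [3.000, -5.000, -2.000]] (det J = -268.000).
Solving J·Δ = −F gives Δ = (-1.500, 0.500, -2.000).
Then the next iterate is (p, q, r)₁ = (1.500, -0.500, -1.500).

(1.500, -0.500, -1.500)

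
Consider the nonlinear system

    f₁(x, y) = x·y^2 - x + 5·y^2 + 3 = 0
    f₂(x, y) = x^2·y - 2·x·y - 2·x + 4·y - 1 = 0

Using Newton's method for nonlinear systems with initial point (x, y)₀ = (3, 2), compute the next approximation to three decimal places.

At (3, 2): F = (32.000, 7.000).
Jacobian J = [[y^2 - 1, 2·x·y + 10·y], [2·x·y - 2·y - 2, x^2 - 2·x + 4]].
At the point, J = [[3.000, 32.000], [6.000, 7.000]] (det J = -171.000).
Solving J·Δ = −F gives Δ = (0.000, -1.000).
Then the next iterate is (x, y)₁ = (3.000, 1.000).

(3.000, 1.000)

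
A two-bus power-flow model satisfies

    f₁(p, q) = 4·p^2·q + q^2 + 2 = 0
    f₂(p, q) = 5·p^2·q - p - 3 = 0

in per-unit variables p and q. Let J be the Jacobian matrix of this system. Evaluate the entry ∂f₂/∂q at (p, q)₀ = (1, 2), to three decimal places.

5.000

∂f₂/∂q = 5·p^2.
At (1, 2) this is 5.000.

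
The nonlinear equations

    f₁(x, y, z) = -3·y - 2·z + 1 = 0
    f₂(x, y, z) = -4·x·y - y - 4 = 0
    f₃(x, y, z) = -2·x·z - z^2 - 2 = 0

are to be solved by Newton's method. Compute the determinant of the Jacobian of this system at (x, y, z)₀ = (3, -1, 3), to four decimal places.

J = [[0, -3, -2], [-4·y, -4·x - 1, 0], [-2·z, 0, -2·x - 2·z]].
At the point, J = [[0.0000, -3.0000, -2.0000], [4.0000, -13.0000, 0.0000], [-6.0000, 0.0000, -12.0000]].
det J = 12.0000.

12.0000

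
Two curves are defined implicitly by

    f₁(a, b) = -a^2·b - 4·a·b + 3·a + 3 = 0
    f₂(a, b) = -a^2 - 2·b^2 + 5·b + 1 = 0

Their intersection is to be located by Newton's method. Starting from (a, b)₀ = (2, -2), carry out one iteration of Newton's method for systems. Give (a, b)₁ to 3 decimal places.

(1.111, -0.658)

At (2, -2): F = (33.000, -21.000).
Jacobian J = [[-2·a·b - 4·b + 3, -a^2 - 4·a], [-2·a, -4·b + 5]].
At the point, J = [[19.000, -12.000], [-4.000, 13.000]] (det J = 199.000).
Solving J·Δ = −F gives Δ = (-0.889, 1.342).
Then the next iterate is (a, b)₁ = (1.111, -0.658).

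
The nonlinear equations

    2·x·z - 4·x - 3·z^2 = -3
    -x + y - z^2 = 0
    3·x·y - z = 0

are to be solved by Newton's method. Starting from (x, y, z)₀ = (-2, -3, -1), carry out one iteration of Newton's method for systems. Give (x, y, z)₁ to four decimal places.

At (-2, -3, -1): F = (12.0000, -2.0000, 19.0000).
Jacobian J = [[2·z - 4, 0, 2·x - 6·z], [-1, 1, -2·z], [3·y, 3·x, -1]].
At the point, J = [[-6.0000, 0.0000, 2.0000], [-1.0000, 1.0000, 2.0000], [-9.0000, -6.0000, -1.0000]] (det J = -36.0000).
Solving J·Δ = −F gives Δ = (3.2778, -2.3889, 3.8333).
Then the next iterate is (x, y, z)₁ = (1.2778, -5.3889, 2.8333).

(1.2778, -5.3889, 2.8333)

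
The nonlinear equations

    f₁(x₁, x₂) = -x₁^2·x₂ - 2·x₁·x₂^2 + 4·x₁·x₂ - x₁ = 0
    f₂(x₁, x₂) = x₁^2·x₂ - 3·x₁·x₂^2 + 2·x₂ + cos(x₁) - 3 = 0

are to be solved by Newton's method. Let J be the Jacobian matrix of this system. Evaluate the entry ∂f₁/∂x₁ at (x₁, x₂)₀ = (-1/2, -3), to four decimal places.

∂f₁/∂x₁ = -2·x₁·x₂ - 2·x₂^2 + 4·x₂ - 1.
At (-1/2, -3) this is -34.0000.

-34.0000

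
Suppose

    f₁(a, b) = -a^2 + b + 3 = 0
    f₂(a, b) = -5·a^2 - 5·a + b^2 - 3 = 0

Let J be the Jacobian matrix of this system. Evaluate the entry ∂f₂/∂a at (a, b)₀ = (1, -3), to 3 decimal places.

-15.000

∂f₂/∂a = -10·a - 5.
At (1, -3) this is -15.000.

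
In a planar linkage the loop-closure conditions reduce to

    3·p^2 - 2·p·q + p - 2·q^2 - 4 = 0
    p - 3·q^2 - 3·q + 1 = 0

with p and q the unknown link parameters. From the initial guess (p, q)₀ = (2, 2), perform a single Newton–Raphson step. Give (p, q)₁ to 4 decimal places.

(1.2683, 0.9512)

At (2, 2): F = (-6.0000, -15.0000).
Jacobian J = [[6·p - 2·q + 1, -2·p - 4·q], [1, -6·q - 3]].
At the point, J = [[9.0000, -12.0000], [1.0000, -15.0000]] (det J = -123.0000).
Solving J·Δ = −F gives Δ = (-0.7317, -1.0488).
Then the next iterate is (p, q)₁ = (1.2683, 0.9512).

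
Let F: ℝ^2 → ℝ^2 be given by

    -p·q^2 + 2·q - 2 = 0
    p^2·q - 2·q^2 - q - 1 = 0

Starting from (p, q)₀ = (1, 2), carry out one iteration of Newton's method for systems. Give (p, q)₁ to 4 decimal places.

At (1, 2): F = (-2.0000, -9.0000).
Jacobian J = [[-q^2, -2·p·q + 2], [2·p·q, p^2 - 4·q - 1]].
At the point, J = [[-4.0000, -2.0000], [4.0000, -8.0000]] (det J = 40.0000).
Solving J·Δ = −F gives Δ = (0.0500, -1.1000).
Then the next iterate is (p, q)₁ = (1.0500, 0.9000).

(1.0500, 0.9000)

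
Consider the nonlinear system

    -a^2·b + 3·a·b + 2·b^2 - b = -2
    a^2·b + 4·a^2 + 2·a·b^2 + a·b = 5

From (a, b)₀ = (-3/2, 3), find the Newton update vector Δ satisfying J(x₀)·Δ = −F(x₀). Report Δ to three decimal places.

At (-3/2, 3): F = (-3.250, -20.750).
Jacobian J = [[-2·a·b + 3·b, -a^2 + 3·a + 4·b - 1], [2·a·b + 8·a + 2·b^2 + b, a^2 + 4·a·b + a]].
At the point, J = [[18.000, 4.250], [0.000, -17.250]] (det J = -310.500).
Solving J·Δ = −F gives Δ = (0.465, -1.203).

(0.465, -1.203)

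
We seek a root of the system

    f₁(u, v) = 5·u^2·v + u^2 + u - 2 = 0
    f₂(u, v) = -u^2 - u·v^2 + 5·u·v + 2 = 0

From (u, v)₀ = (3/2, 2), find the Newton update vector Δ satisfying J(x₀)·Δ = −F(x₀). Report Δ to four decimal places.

At (3/2, 2): F = (24.2500, 8.7500).
Jacobian J = [[10·u·v + 2·u + 1, 5·u^2], [-2·u - v^2 + 5·v, -2·u·v + 5·u]].
At the point, J = [[34.0000, 11.2500], [3.0000, 1.5000]] (det J = 17.2500).
Solving J·Δ = −F gives Δ = (3.5978, -13.0290).

(3.5978, -13.0290)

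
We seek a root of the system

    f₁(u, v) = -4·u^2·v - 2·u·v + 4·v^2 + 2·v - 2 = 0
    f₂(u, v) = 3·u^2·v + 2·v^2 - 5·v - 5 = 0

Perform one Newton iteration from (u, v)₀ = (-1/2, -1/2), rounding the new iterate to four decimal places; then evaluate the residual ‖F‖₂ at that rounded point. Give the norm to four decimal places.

At (-1/2, -1/2): F = (-2.0000, -2.3750).
Jacobian J = [[-8·u·v - 2·v, -4·u^2 - 2·u + 8·v + 2], [6·u·v, 3·u^2 + 4·v - 5]].
At the point, J = [[-1.0000, -2.0000], [1.5000, -6.2500]] (det J = 9.2500).
Solving J·Δ = −F gives Δ = (-0.8378, -0.5811).
Then the next iterate is (u, v)₁ = (-1.3378, -1.0811).
Re-evaluating at (-1.3378, -1.0811): F = (5.359735, -3.061508), so ‖F‖₂ = 6.1725.

6.1725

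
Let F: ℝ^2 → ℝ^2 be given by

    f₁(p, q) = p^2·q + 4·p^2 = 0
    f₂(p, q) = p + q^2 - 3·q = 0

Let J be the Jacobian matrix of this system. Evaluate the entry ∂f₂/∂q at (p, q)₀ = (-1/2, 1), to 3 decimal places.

∂f₂/∂q = 2·q - 3.
At (-1/2, 1) this is -1.000.

-1.000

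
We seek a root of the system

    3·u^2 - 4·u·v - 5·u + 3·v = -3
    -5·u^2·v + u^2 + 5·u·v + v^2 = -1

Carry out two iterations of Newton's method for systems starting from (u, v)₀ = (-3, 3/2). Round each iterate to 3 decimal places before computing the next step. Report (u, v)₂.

At (-3, 3/2): F = (67.500, -77.750).
Jacobian J = [[6·u - 4·v - 5, -4·u + 3], [-10·u·v + 2·u + 5·v, -5·u^2 + 5·u + 2·v]].
At the point, J = [[-29.000, 15.000], [46.500, -57.000]] (det J = 955.500).
Solving J·Δ = −F gives Δ = (2.806, 0.925).
Then the next iterate is (u, v)₁ = (-0.194, 2.425).
Round to (-0.194, 2.425) and repeat: F = (13.23971, 4.10967), J = [[-15.864, 3.776], [16.44150, 3.69182]].
Δ = (0.277, -2.345), so (u, v)₂ = (0.083, 0.080).

(0.083, 0.080)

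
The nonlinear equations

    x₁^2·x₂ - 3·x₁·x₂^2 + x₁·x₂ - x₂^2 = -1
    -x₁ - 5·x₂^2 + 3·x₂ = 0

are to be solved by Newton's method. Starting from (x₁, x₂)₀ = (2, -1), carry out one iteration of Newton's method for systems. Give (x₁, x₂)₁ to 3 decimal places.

(2.524, -0.190)

At (2, -1): F = (-12.000, -10.000).
Jacobian J = [[2·x₁·x₂ - 3·x₂^2 + x₂, x₁^2 - 6·x₁·x₂ + x₁ - 2·x₂], [-1, -10·x₂ + 3]].
At the point, J = [[-8.000, 20.000], [-1.000, 13.000]] (det J = -84.000).
Solving J·Δ = −F gives Δ = (0.524, 0.810).
Then the next iterate is (x₁, x₂)₁ = (2.524, -0.190).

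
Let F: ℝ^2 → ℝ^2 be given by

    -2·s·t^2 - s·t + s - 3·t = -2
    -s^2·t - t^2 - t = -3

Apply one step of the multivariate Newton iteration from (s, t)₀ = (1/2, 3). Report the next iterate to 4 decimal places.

At (1/2, 3): F = (-17.0000, -9.7500).
Jacobian J = [[-2·t^2 - t + 1, -4·s·t - s - 3], [-2·s·t, -s^2 - 2·t - 1]].
At the point, J = [[-20.0000, -9.5000], [-3.0000, -7.2500]] (det J = 116.5000).
Solving J·Δ = −F gives Δ = (-0.2629, -1.2361).
Then the next iterate is (s, t)₁ = (0.2371, 1.7639).

(0.2371, 1.7639)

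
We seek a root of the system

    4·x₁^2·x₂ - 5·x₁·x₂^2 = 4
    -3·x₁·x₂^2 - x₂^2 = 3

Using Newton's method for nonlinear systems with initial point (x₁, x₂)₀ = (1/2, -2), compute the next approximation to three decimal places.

At (1/2, -2): F = (-16.000, -13.000).
Jacobian J = [[8·x₁·x₂ - 5·x₂^2, 4·x₁^2 - 10·x₁·x₂], [-3·x₂^2, -6·x₁·x₂ - 2·x₂]].
At the point, J = [[-28.000, 11.000], [-12.000, 10.000]] (det J = -148.000).
Solving J·Δ = −F gives Δ = (-0.115, 1.162).
Then the next iterate is (x₁, x₂)₁ = (0.385, -0.838).

(0.385, -0.838)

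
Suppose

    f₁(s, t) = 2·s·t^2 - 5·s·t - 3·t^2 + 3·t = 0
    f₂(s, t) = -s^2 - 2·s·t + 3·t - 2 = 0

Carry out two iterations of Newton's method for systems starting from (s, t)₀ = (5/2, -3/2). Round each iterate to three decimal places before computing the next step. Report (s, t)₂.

At (5/2, -3/2): F = (18.750, -5.250).
Jacobian J = [[2·t^2 - 5·t, 4·s·t - 5·s - 6·t + 3], [-2·s - 2·t, -2·s + 3]].
At the point, J = [[12.000, -15.500], [-2.000, -2.000]] (det J = -55.000).
Solving J·Δ = −F gives Δ = (-2.161, -0.464).
Then the next iterate is (s, t)₁ = (0.339, -1.964).
Round to (0.339, -1.964) and repeat: F = (-11.51966, -6.67533), J = [[17.53459, 10.42582], [3.250, 2.322]].
Δ = (-6.272, 11.654), so (s, t)₂ = (-5.933, 9.690).

(-5.933, 9.690)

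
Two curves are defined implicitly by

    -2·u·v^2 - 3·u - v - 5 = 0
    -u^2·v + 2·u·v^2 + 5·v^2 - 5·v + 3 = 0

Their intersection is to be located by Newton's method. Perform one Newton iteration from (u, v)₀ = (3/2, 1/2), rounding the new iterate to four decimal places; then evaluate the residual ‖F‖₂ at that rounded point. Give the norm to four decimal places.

At (3/2, 1/2): F = (-10.7500, 1.3750).
Jacobian J = [[-2·v^2 - 3, -4·u·v - 1], [-2·u·v + 2·v^2, -u^2 + 4·u·v + 10·v - 5]].
At the point, J = [[-3.5000, -4.0000], [-1.0000, 0.7500]] (det J = -6.6250).
Solving J·Δ = −F gives Δ = (-0.3868, -2.3491).
Then the next iterate is (u, v)₁ = (1.1132, -1.8491).
Re-evaluating at (1.1132, -1.8491): F = (-14.102942, 39.245227), so ‖F‖₂ = 41.7023.

41.7023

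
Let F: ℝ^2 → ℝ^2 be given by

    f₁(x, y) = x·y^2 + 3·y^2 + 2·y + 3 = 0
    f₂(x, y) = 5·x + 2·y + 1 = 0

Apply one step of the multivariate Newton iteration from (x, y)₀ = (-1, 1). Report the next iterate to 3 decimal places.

(-0.071, -0.321)

At (-1, 1): F = (7.000, -2.000).
Jacobian J = [[y^2, 2·x·y + 6·y + 2], [5, 2]].
At the point, J = [[1.000, 6.000], [5.000, 2.000]] (det J = -28.000).
Solving J·Δ = −F gives Δ = (0.929, -1.321).
Then the next iterate is (x, y)₁ = (-0.071, -0.321).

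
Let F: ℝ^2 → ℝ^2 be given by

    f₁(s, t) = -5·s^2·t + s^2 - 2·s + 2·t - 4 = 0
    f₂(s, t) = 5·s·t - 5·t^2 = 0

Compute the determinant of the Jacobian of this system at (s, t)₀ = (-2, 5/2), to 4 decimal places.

-1315.0000

J = [[-10·s·t + 2·s - 2, -5·s^2 + 2], [5·t, 5·s - 10·t]].
At the point, J = [[44.0000, -18.0000], [12.5000, -35.0000]].
det J = -1315.0000.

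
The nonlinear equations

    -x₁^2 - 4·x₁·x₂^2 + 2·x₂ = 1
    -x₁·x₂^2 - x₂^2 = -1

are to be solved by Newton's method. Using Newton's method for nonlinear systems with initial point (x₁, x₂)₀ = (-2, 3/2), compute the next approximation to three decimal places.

(-1.161, 1.046)

At (-2, 3/2): F = (16.000, 3.250).
Jacobian J = [[-2·x₁ - 4·x₂^2, -8·x₁·x₂ + 2], [-x₂^2, -2·x₁·x₂ - 2·x₂]].
At the point, J = [[-5.000, 26.000], [-2.250, 3.000]] (det J = 43.500).
Solving J·Δ = −F gives Δ = (0.839, -0.454).
Then the next iterate is (x₁, x₂)₁ = (-1.161, 1.046).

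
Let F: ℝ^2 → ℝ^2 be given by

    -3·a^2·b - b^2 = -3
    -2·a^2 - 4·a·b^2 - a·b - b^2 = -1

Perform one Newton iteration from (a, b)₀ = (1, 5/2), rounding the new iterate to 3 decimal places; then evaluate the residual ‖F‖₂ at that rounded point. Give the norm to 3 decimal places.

At (1, 5/2): F = (-10.750, -34.750).
Jacobian J = [[-6·a·b, -3·a^2 - 2·b], [-4·a - 4·b^2 - b, -8·a·b - a - 2·b]].
At the point, J = [[-15.000, -8.000], [-31.500, -26.000]] (det J = 138.000).
Solving J·Δ = −F gives Δ = (-0.011, -1.323).
Then the next iterate is (a, b)₁ = (0.989, 1.177).
Re-evaluating at (0.989, 1.177): F = (-1.83907, -8.98599), so ‖F‖₂ = 9.172.

9.172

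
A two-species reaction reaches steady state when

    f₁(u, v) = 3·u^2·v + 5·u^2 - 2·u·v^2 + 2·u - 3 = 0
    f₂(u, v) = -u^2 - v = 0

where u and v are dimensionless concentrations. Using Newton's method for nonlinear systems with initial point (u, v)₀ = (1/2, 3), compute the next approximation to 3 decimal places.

(-2.442, 2.692)

At (1/2, 3): F = (-7.500, -3.250).
Jacobian J = [[6·u·v + 10·u - 2·v^2 + 2, 3·u^2 - 4·u·v], [-2·u, -1]].
At the point, J = [[-2.000, -5.250], [-1.000, -1.000]] (det J = -3.250).
Solving J·Δ = −F gives Δ = (-2.942, -0.308).
Then the next iterate is (u, v)₁ = (-2.442, 2.692).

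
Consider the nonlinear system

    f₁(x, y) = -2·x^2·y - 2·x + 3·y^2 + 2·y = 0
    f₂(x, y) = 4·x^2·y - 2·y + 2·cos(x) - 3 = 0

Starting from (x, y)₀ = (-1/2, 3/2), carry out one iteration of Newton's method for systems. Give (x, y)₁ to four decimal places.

At (-1/2, 3/2): F = (10.0000, -2.744835).
Jacobian J = [[-4·x·y - 2, -2·x^2 + 6·y + 2], [8·x·y - 2·sin(x), 4·x^2 - 2]].
At the point, J = [[1.0000, 10.5000], [-5.041149, -1.0000]] (det J = 51.932064).
Solving J·Δ = −F gives Δ = (-0.3624, -0.9179).
Then the next iterate is (x, y)₁ = (-0.8624, 0.5821).

(-0.8624, 0.5821)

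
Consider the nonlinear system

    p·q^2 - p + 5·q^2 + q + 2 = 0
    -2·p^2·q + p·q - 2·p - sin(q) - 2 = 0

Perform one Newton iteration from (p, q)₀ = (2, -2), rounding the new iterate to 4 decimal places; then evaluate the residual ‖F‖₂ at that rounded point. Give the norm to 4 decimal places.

6.6990

At (2, -2): F = (26.0000, 6.909297).
Jacobian J = [[q^2 - 1, 2·p·q + 10·q + 1], [-4·p·q + q - 2, -2·p^2 + p - cos(q)]].
At the point, J = [[3.0000, -27.0000], [12.0000, -5.583853]] (det J = 307.248441).
Solving J·Δ = −F gives Δ = (-0.1346, 0.9480).
Then the next iterate is (p, q)₁ = (1.8654, -1.0520).
Re-evaluating at (1.8654, -1.0520): F = (6.680566, 0.496541), so ‖F‖₂ = 6.6990.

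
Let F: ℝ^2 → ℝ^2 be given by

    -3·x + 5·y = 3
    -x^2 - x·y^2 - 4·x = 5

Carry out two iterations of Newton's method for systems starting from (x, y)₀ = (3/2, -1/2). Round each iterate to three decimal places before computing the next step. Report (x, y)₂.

(-1.304, -0.183)

At (3/2, -1/2): F = (-10.000, -13.625).
Jacobian J = [[-3, 5], [-2·x - y^2 - 4, -2·x·y]].
At the point, J = [[-3.000, 5.000], [-7.250, 1.500]] (det J = 31.750).
Solving J·Δ = −F gives Δ = (-1.673, 0.996).
Then the next iterate is (x, y)₁ = (-0.173, 0.496).
Round to (-0.173, 0.496) and repeat: F = (-0.001, -4.29537), J = [[-3.000, 5.000], [-3.90002, 0.17162]].
Δ = (-1.131, -0.679), so (x, y)₂ = (-1.304, -0.183).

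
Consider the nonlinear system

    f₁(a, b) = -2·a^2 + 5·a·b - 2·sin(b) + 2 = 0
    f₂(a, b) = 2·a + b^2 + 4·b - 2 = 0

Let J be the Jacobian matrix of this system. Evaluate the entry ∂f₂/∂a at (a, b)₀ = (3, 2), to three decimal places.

2.000

∂f₂/∂a = 2.
At (3, 2) this is 2.000.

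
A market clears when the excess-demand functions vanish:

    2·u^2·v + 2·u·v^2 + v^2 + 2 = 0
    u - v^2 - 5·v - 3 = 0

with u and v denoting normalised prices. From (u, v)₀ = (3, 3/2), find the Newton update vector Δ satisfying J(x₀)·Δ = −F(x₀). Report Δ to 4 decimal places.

(0.1016, -1.2061)

At (3, 3/2): F = (44.7500, -9.7500).
Jacobian J = [[4·u·v + 2·v^2, 2·u^2 + 4·u·v + 2·v], [1, -2·v - 5]].
At the point, J = [[22.5000, 39.0000], [1.0000, -8.0000]] (det J = -219.0000).
Solving J·Δ = −F gives Δ = (0.1016, -1.2061).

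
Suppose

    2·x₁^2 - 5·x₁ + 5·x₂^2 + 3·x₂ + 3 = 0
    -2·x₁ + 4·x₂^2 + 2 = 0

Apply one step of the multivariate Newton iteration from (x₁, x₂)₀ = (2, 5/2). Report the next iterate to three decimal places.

(0.698, 1.220)

At (2, 5/2): F = (39.750, 23.000).
Jacobian J = [[4·x₁ - 5, 10·x₂ + 3], [-2, 8·x₂]].
At the point, J = [[3.000, 28.000], [-2.000, 20.000]] (det J = 116.000).
Solving J·Δ = −F gives Δ = (-1.302, -1.280).
Then the next iterate is (x₁, x₂)₁ = (0.698, 1.220).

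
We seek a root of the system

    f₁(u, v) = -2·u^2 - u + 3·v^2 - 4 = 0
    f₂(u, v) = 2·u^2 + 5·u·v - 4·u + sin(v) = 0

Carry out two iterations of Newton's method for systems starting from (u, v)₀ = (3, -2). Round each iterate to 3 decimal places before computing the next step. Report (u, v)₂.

(-0.437, -0.661)

At (3, -2): F = (-13.000, -24.90930).
Jacobian J = [[-4·u - 1, 6·v], [4·u + 5·v - 4, 5·u + cos(v)]].
At the point, J = [[-13.000, -12.000], [-2.000, 14.58385]] (det J = -213.59009).
Solving J·Δ = −F gives Δ = (-2.287, 1.394).
Then the next iterate is (u, v)₁ = (0.713, -0.606).
Round to (0.713, -0.606) and repeat: F = (-4.62803, -4.56524), J = [[-3.852, -3.636], [-4.178, 4.38693]].
Δ = (-1.150, -0.055), so (u, v)₂ = (-0.437, -0.661).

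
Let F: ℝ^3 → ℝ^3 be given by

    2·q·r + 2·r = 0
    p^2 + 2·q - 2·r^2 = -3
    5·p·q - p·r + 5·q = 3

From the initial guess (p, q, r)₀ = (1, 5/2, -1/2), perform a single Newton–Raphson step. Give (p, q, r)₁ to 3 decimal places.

(5.336, -5.450, -1.136)

At (1, 5/2, -1/2): F = (-3.500, 8.500, 22.500).
Jacobian J = [[0, 2·r, 2·q + 2], [2·p, 2, -4·r], [5·q - r, 5·p + 5, -p]].
At the point, J = [[0.000, -1.000, 7.000], [2.000, 2.000, 2.000], [13.000, 10.000, -1.000]] (det J = -70.000).
Solving J·Δ = −F gives Δ = (4.336, -7.950, -0.636).
Then the next iterate is (p, q, r)₁ = (5.336, -5.450, -1.136).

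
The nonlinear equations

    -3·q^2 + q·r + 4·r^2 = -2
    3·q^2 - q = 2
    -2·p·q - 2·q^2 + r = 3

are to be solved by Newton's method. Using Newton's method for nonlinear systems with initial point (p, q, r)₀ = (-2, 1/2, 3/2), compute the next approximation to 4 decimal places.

(-1.0250, 1.3750, 0.7250)

At (-2, 1/2, 3/2): F = (11.0000, -1.7500, 0.0000).
Jacobian J = [[0, -6·q + r, q + 8·r], [0, 6·q - 1, 0], [-2·q, -2·p - 4·q, 1]].
At the point, J = [[0.0000, -1.5000, 12.5000], [0.0000, 2.0000, 0.0000], [-1.0000, 2.0000, 1.0000]] (det J = 25.0000).
Solving J·Δ = −F gives Δ = (0.9750, 0.8750, -0.7750).
Then the next iterate is (p, q, r)₁ = (-1.0250, 1.3750, 0.7250).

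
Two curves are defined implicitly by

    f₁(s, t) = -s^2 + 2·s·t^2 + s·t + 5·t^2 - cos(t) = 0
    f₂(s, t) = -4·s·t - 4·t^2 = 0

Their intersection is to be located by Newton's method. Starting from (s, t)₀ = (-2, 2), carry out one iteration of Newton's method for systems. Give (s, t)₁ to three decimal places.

(-1.677, 1.677)

At (-2, 2): F = (-3.58385, 0.000).
Jacobian J = [[-2·s + 2·t^2 + t, 4·s·t + s + 10·t + sin(t)], [-4·t, -4·s - 8·t]].
At the point, J = [[14.000, 2.90930], [-8.000, -8.000]] (det J = -88.72562).
Solving J·Δ = −F gives Δ = (0.323, -0.323).
Then the next iterate is (s, t)₁ = (-1.677, 1.677).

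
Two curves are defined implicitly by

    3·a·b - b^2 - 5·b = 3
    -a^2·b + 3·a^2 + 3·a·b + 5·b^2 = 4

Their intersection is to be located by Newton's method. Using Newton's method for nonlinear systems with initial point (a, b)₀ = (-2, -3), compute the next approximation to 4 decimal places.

At (-2, -3): F = (21.0000, 83.0000).
Jacobian J = [[3·b, 3·a - 2·b - 5], [-2·a·b + 6·a + 3·b, -a^2 + 3·a + 10·b]].
At the point, J = [[-9.0000, -5.0000], [-33.0000, -40.0000]] (det J = 195.0000).
Solving J·Δ = −F gives Δ = (2.1795, 0.2769).
Then the next iterate is (a, b)₁ = (0.1795, -2.7231).

(0.1795, -2.7231)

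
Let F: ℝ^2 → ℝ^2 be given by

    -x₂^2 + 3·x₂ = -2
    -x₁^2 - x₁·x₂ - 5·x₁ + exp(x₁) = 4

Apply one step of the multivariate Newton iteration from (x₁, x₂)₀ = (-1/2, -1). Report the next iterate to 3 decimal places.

At (-1/2, -1): F = (-2.000, -1.64347).
Jacobian J = [[0, -2·x₂ + 3], [-2·x₁ - x₂ + exp(x₁) - 5, -x₁]].
At the point, J = [[0.000, 5.000], [-2.39347, 0.500]] (det J = 11.96735).
Solving J·Δ = −F gives Δ = (-0.603, 0.400).
Then the next iterate is (x₁, x₂)₁ = (-1.103, -0.600).

(-1.103, -0.600)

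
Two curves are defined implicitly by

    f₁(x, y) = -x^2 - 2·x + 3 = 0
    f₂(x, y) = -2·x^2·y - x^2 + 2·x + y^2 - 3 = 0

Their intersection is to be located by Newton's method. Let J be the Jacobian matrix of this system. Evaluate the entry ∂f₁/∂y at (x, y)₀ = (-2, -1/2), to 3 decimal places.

0.000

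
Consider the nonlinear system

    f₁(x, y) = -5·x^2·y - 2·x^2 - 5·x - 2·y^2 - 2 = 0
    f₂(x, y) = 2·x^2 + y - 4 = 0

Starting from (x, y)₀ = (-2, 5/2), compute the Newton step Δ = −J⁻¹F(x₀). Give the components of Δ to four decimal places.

At (-2, 5/2): F = (-62.5000, 6.5000).
Jacobian J = [[-10·x·y - 4·x - 5, -5·x^2 - 4·y], [4·x, 1]].
At the point, J = [[53.0000, -30.0000], [-8.0000, 1.0000]] (det J = -187.0000).
Solving J·Δ = −F gives Δ = (0.7086, -0.8316).

(0.7086, -0.8316)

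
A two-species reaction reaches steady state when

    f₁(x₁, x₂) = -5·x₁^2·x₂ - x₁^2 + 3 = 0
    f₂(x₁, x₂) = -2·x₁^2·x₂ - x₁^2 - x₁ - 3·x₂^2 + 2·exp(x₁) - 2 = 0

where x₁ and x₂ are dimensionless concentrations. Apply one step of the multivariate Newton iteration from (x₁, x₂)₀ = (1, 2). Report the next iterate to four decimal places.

(0.8602, 1.0153)

At (1, 2): F = (-8.0000, -14.563436).
Jacobian J = [[-10·x₁·x₂ - 2·x₁, -5·x₁^2], [-4·x₁·x₂ - 2·x₁ + 2·exp(x₁) - 1, -2·x₁^2 - 6·x₂]].
At the point, J = [[-22.0000, -5.0000], [-5.563436, -14.0000]] (det J = 280.182818).
Solving J·Δ = −F gives Δ = (-0.1398, -0.9847).
Then the next iterate is (x₁, x₂)₁ = (0.8602, 1.0153).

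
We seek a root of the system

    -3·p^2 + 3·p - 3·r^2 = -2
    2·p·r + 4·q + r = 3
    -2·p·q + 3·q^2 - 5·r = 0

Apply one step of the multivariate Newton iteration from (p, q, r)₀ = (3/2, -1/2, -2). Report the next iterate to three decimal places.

(0.116, 1.037, -1.671)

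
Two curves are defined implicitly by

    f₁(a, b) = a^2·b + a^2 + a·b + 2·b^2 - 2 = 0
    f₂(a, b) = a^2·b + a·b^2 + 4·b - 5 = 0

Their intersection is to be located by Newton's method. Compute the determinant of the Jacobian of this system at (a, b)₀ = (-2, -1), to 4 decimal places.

J = [[2·a·b + 2·a + b, a^2 + a + 4·b], [2·a·b + b^2, a^2 + 2·a·b + 4]].
At the point, J = [[-1.0000, -2.0000], [5.0000, 12.0000]].
det J = -2.0000.

-2.0000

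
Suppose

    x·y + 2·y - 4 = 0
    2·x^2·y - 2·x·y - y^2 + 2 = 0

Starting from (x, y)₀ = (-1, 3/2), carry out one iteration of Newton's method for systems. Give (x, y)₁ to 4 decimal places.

(-0.2143, 2.8214)

At (-1, 3/2): F = (-2.5000, 5.7500).
Jacobian J = [[y, x + 2], [4·x·y - 2·y, 2·x^2 - 2·x - 2·y]].
At the point, J = [[1.5000, 1.0000], [-9.0000, 1.0000]] (det J = 10.5000).
Solving J·Δ = −F gives Δ = (0.7857, 1.3214).
Then the next iterate is (x, y)₁ = (-0.2143, 2.8214).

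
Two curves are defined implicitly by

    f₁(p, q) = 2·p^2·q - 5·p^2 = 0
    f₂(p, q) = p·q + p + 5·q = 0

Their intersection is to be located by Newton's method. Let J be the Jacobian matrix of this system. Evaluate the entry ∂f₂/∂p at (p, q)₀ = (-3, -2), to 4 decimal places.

∂f₂/∂p = q + 1.
At (-3, -2) this is -1.0000.

-1.0000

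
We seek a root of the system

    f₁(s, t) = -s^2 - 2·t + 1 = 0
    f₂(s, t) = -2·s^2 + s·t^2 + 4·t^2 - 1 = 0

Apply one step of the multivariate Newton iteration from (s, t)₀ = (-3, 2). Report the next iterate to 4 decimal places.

(-1.6071, 0.1786)

At (-3, 2): F = (-12.0000, -15.0000).
Jacobian J = [[-2·s, -2], [-4·s + t^2, 2·s·t + 8·t]].
At the point, J = [[6.0000, -2.0000], [16.0000, 4.0000]] (det J = 56.0000).
Solving J·Δ = −F gives Δ = (1.3929, -1.8214).
Then the next iterate is (s, t)₁ = (-1.6071, 0.1786).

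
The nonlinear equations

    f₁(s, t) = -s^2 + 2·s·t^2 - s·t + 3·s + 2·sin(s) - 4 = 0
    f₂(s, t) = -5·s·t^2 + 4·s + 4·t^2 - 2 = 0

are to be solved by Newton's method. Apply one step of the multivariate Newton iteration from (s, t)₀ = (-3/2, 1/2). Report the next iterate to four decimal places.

(0.5636, 0.4522)

At (-3/2, 1/2): F = (-12.744990, -5.1250).
Jacobian J = [[-2·s + 2·t^2 - t + 2·cos(s) + 3, 4·s·t - s], [-5·t^2 + 4, -10·s·t + 8·t]].
At the point, J = [[6.141474, -1.5000], [2.7500, 11.5000]] (det J = 74.751956).
Solving J·Δ = −F gives Δ = (2.0636, -0.0478).
Then the next iterate is (s, t)₁ = (0.5636, 0.4522).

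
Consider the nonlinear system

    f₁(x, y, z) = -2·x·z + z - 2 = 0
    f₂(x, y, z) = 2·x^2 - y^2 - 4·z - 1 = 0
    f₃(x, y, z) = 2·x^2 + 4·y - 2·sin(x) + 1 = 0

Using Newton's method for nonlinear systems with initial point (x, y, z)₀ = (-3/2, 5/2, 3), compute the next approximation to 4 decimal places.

(-0.6300, -0.5380, 1.8050)

At (-3/2, 5/2, 3): F = (10.0000, -14.7500, 17.494990).
Jacobian J = [[-2·z, 0, -2·x + 1], [4·x, -2·y, -4], [4·x - 2·cos(x), 4, 0]].
At the point, J = [[-6.0000, 0.0000, 4.0000], [-6.0000, -5.0000, -4.0000], [-6.141474, 4.0000, 0.0000]] (det J = -314.829488).
Solving J·Δ = −F gives Δ = (0.8700, -3.0380, -1.1950).
Then the next iterate is (x, y, z)₁ = (-0.6300, -0.5380, 1.8050).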